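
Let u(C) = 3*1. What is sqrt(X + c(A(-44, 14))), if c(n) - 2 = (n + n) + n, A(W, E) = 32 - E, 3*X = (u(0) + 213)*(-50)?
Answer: 2*I*sqrt(886) ≈ 59.531*I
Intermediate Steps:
u(C) = 3
X = -3600 (X = ((3 + 213)*(-50))/3 = (216*(-50))/3 = (1/3)*(-10800) = -3600)
c(n) = 2 + 3*n (c(n) = 2 + ((n + n) + n) = 2 + (2*n + n) = 2 + 3*n)
sqrt(X + c(A(-44, 14))) = sqrt(-3600 + (2 + 3*(32 - 1*14))) = sqrt(-3600 + (2 + 3*(32 - 14))) = sqrt(-3600 + (2 + 3*18)) = sqrt(-3600 + (2 + 54)) = sqrt(-3600 + 56) = sqrt(-3544) = 2*I*sqrt(886)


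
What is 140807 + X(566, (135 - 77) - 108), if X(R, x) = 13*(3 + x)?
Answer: 140196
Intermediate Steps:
X(R, x) = 39 + 13*x
140807 + X(566, (135 - 77) - 108) = 140807 + (39 + 13*((135 - 77) - 108)) = 140807 + (39 + 13*(58 - 108)) = 140807 + (39 + 13*(-50)) = 140807 + (39 - 650) = 140807 - 611 = 140196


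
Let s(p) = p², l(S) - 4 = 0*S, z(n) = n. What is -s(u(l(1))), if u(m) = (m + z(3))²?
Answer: -2401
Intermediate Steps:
l(S) = 4 (l(S) = 4 + 0*S = 4 + 0 = 4)
u(m) = (3 + m)² (u(m) = (m + 3)² = (3 + m)²)
-s(u(l(1))) = -((3 + 4)²)² = -(7²)² = -1*49² = -1*2401 = -2401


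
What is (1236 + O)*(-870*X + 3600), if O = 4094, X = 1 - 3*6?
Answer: 98018700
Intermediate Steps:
X = -17 (X = 1 - 18 = -17)
(1236 + O)*(-870*X + 3600) = (1236 + 4094)*(-870*(-17) + 3600) = 5330*(14790 + 3600) = 5330*18390 = 98018700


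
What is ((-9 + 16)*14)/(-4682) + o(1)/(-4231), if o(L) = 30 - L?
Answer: -275208/9904771 ≈ -0.027785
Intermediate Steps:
((-9 + 16)*14)/(-4682) + o(1)/(-4231) = ((-9 + 16)*14)/(-4682) + (30 - 1*1)/(-4231) = (7*14)*(-1/4682) + (30 - 1)*(-1/4231) = 98*(-1/4682) + 29*(-1/4231) = -49/2341 - 29/4231 = -275208/9904771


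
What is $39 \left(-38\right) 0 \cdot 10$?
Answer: $0$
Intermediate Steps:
$39 \left(-38\right) 0 \cdot 10 = \left(-1482\right) 0 = 0$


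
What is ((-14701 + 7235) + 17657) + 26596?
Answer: 36787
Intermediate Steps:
((-14701 + 7235) + 17657) + 26596 = (-7466 + 17657) + 26596 = 10191 + 26596 = 36787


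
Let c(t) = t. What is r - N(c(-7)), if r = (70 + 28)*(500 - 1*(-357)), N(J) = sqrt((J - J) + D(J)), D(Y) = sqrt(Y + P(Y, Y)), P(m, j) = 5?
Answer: 83986 - 2**(1/4)*sqrt(I) ≈ 83985.0 - 0.8409*I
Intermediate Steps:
D(Y) = sqrt(5 + Y) (D(Y) = sqrt(Y + 5) = sqrt(5 + Y))
N(J) = (5 + J)**(1/4) (N(J) = sqrt((J - J) + sqrt(5 + J)) = sqrt(0 + sqrt(5 + J)) = sqrt(sqrt(5 + J)) = (5 + J)**(1/4))
r = 83986 (r = 98*(500 + 357) = 98*857 = 83986)
r - N(c(-7)) = 83986 - (5 - 7)**(1/4) = 83986 - (-2)**(1/4)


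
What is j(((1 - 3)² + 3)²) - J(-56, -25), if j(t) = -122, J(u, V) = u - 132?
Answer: 66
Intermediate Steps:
J(u, V) = -132 + u
j(((1 - 3)² + 3)²) - J(-56, -25) = -122 - (-132 - 56) = -122 - 1*(-188) = -122 + 188 = 66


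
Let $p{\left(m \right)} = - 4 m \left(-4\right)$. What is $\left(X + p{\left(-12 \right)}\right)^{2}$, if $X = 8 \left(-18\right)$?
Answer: $112896$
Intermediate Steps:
$X = -144$
$p{\left(m \right)} = 16 m$
$\left(X + p{\left(-12 \right)}\right)^{2} = \left(-144 + 16 \left(-12\right)\right)^{2} = \left(-144 - 192\right)^{2} = \left(-336\right)^{2} = 112896$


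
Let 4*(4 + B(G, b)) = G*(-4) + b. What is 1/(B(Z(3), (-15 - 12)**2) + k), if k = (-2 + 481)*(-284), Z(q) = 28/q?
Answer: -12/1630405 ≈ -7.3601e-6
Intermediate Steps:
k = -136036 (k = 479*(-284) = -136036)
B(G, b) = -4 - G + b/4 (B(G, b) = -4 + (G*(-4) + b)/4 = -4 + (-4*G + b)/4 = -4 + (b - 4*G)/4 = -4 + (-G + b/4) = -4 - G + b/4)
1/(B(Z(3), (-15 - 12)**2) + k) = 1/((-4 - 28/3 + (-15 - 12)**2/4) - 136036) = 1/((-4 - 28/3 + (1/4)*(-27)**2) - 136036) = 1/((-4 - 1*28/3 + (1/4)*729) - 136036) = 1/((-4 - 28/3 + 729/4) - 136036) = 1/(2027/12 - 136036) = 1/(-1630405/12) = -12/1630405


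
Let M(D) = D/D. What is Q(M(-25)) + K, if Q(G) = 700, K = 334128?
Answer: 334828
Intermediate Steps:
M(D) = 1
Q(M(-25)) + K = 700 + 334128 = 334828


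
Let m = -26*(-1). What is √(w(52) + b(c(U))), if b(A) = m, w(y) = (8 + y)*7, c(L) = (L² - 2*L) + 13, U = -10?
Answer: √446 ≈ 21.119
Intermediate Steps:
c(L) = 13 + L² - 2*L
w(y) = 56 + 7*y
m = 26
b(A) = 26
√(w(52) + b(c(U))) = √((56 + 7*52) + 26) = √((56 + 364) + 26) = √(420 + 26) = √446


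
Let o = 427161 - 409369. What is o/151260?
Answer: 4448/37815 ≈ 0.11763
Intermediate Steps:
o = 17792
o/151260 = 17792/151260 = 17792*(1/151260) = 4448/37815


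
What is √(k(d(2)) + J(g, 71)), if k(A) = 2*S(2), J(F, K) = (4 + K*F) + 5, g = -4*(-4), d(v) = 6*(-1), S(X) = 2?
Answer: √1149 ≈ 33.897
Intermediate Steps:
d(v) = -6
g = 16
J(F, K) = 9 + F*K (J(F, K) = (4 + F*K) + 5 = 9 + F*K)
k(A) = 4 (k(A) = 2*2 = 4)
√(k(d(2)) + J(g, 71)) = √(4 + (9 + 16*71)) = √(4 + (9 + 1136)) = √(4 + 1145) = √1149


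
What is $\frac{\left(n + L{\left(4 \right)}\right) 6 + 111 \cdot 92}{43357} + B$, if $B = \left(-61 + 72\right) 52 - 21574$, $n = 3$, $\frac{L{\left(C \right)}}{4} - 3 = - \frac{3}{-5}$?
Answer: $- \frac{4552866988}{216785} \approx -21002.0$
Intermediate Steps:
$L{\left(C \right)} = \frac{72}{5}$ ($L{\left(C \right)} = 12 + 4 \left(- \frac{3}{-5}\right) = 12 + 4 \left(\left(-3\right) \left(- \frac{1}{5}\right)\right) = 12 + 4 \cdot \frac{3}{5} = 12 + \frac{12}{5} = \frac{72}{5}$)
$B = -21002$ ($B = 11 \cdot 52 - 21574 = 572 - 21574 = -21002$)
$\frac{\left(n + L{\left(4 \right)}\right) 6 + 111 \cdot 92}{43357} + B = \frac{\left(3 + \frac{72}{5}\right) 6 + 111 \cdot 92}{43357} - 21002 = \left(\frac{87}{5} \cdot 6 + 10212\right) \frac{1}{43357} - 21002 = \left(\frac{522}{5} + 10212\right) \frac{1}{43357} - 21002 = \frac{51582}{5} \cdot \frac{1}{43357} - 21002 = \frac{51582}{216785} - 21002 = - \frac{4552866988}{216785}$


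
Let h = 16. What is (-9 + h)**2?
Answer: 49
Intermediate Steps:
(-9 + h)**2 = (-9 + 16)**2 = 7**2 = 49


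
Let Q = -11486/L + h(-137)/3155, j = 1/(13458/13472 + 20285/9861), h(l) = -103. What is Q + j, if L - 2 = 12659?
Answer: -451597811883227/737154984442745 ≈ -0.61262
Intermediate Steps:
L = 12661 (L = 2 + 12659 = 12661)
j = 66423696/202994429 (j = 1/(13458*(1/13472) + 20285*(1/9861)) = 1/(6729/6736 + 20285/9861) = 1/(202994429/66423696) = 66423696/202994429 ≈ 0.32722)
Q = -37542413/39945455 (Q = -11486/12661 - 103/3155 = -37542413/39945455 ≈ -0.93984)
Q + j = -37542413/39945455 + 66423696/202994429 = -451597811883227/737154984442745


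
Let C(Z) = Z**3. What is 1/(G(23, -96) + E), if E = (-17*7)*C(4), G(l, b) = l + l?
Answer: -1/7570 ≈ -0.00013210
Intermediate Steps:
G(l, b) = 2*l
E = -7616 (E = -17*7*4**3 = -119*64 = -7616)
1/(G(23, -96) + E) = 1/(2*23 - 7616) = 1/(46 - 7616) = 1/(-7570) = -1/7570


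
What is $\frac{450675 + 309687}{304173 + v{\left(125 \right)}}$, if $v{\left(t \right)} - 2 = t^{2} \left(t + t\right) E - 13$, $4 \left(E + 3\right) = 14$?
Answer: $\frac{253454}{752429} \approx 0.33685$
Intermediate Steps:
$E = \frac{1}{2}$ ($E = -3 + \frac{1}{4} \cdot 14 = -3 + \frac{7}{2} = \frac{1}{2} \approx 0.5$)
$v{\left(t \right)} = -11 + t^{3}$ ($v{\left(t \right)} = 2 + \left(t^{2} \left(t + t\right) \frac{1}{2} - 13\right) = 2 + \left(t^{2} \cdot 2 t \frac{1}{2} - 13\right) = 2 + \left(2 t^{3} \cdot \frac{1}{2} - 13\right) = 2 + \left(t^{3} - 13\right) = 2 + \left(-13 + t^{3}\right) = -11 + t^{3}$)
$\frac{450675 + 309687}{304173 + v{\left(125 \right)}} = \frac{450675 + 309687}{304173 - \left(11 - 125^{3}\right)} = \frac{760362}{304173 + \left(-11 + 1953125\right)} = \frac{760362}{304173 + 1953114} = \frac{760362}{2257287} = 760362 \cdot \frac{1}{2257287} = \frac{253454}{752429}$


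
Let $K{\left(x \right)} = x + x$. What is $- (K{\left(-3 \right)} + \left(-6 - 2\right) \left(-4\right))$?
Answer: $-26$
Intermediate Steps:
$K{\left(x \right)} = 2 x$
$- (K{\left(-3 \right)} + \left(-6 - 2\right) \left(-4\right)) = - (2 \left(-3\right) + \left(-6 - 2\right) \left(-4\right)) = - (-6 - -32) = - (-6 + 32) = \left(-1\right) 26 = -26$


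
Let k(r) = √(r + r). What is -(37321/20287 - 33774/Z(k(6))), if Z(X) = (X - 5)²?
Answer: 1949622989/263731 + 51960*√3/13 ≈ 14315.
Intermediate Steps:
k(r) = √2*√r (k(r) = √(2*r) = √2*√r)
Z(X) = (-5 + X)²
-(37321/20287 - 33774/Z(k(6))) = -(37321/20287 - 33774/(-5 + √2*√6)²) = -(37321*(1/20287) - 33774/(-5 + 2*√3)²) = -(37321/20287 - 33774/(-5 + 2*√3)²) = -37321/20287 + 33774/(-5 + 2*√3)²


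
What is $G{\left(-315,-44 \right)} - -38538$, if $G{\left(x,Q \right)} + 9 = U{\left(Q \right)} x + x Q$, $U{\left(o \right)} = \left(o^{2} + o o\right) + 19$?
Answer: $-1173276$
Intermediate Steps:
$U{\left(o \right)} = 19 + 2 o^{2}$ ($U{\left(o \right)} = \left(o^{2} + o^{2}\right) + 19 = 2 o^{2} + 19 = 19 + 2 o^{2}$)
$G{\left(x,Q \right)} = -9 + Q x + x \left(19 + 2 Q^{2}\right)$ ($G{\left(x,Q \right)} = -9 + \left(\left(19 + 2 Q^{2}\right) x + x Q\right) = -9 + \left(x \left(19 + 2 Q^{2}\right) + Q x\right) = -9 + \left(Q x + x \left(19 + 2 Q^{2}\right)\right) = -9 + Q x + x \left(19 + 2 Q^{2}\right)$)
$G{\left(-315,-44 \right)} - -38538 = \left(-9 - -13860 - 315 \left(19 + 2 \left(-44\right)^{2}\right)\right) - -38538 = \left(-9 + 13860 - 315 \left(19 + 2 \cdot 1936\right)\right) + 38538 = \left(-9 + 13860 - 315 \left(19 + 3872\right)\right) + 38538 = \left(-9 + 13860 - 1225665\right) + 38538 = -1211814 + 38538 = -1173276$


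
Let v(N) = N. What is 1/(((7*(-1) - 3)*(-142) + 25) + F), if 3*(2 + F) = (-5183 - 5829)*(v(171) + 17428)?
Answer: -3/193795859 ≈ -1.5480e-8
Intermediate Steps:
F = -193800194/3 (F = -2 + ((-5183 - 5829)*(171 + 17428))/3 = -2 + (-11012*17599)/3 = -2 + (⅓)*(-193800188) = -2 - 193800188/3 = -193800194/3 ≈ -6.4600e+7)
1/(((7*(-1) - 3)*(-142) + 25) + F) = 1/(((7*(-1) - 3)*(-142) + 25) - 193800194/3) = 1/(((-7 - 3)*(-142) + 25) - 193800194/3) = 1/((-10*(-142) + 25) - 193800194/3) = 1/((1420 + 25) - 193800194/3) = 1/(1445 - 193800194/3) = 1/(-193795859/3) = -3/193795859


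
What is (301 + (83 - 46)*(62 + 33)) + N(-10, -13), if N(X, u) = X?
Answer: 3806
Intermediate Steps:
(301 + (83 - 46)*(62 + 33)) + N(-10, -13) = (301 + (83 - 46)*(62 + 33)) - 10 = (301 + 37*95) - 10 = (301 + 3515) - 10 = 3816 - 10 = 3806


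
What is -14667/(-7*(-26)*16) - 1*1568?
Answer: -4580683/2912 ≈ -1573.0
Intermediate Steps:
-14667/(-7*(-26)*16) - 1*1568 = -14667/(182*16) - 1568 = -14667/2912 - 1568 = -4580683/2912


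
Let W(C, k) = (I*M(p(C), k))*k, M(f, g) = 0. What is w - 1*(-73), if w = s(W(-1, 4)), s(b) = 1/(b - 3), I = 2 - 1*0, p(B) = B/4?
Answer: 218/3 ≈ 72.667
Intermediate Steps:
p(B) = B/4 (p(B) = B*(1/4) = B/4)
I = 2 (I = 2 + 0 = 2)
W(C, k) = 0 (W(C, k) = (2*0)*k = 0*k = 0)
s(b) = 1/(-3 + b)
w = -1/3 (w = 1/(-3 + 0) = 1/(-3) = -1/3 ≈ -0.33333)
w - 1*(-73) = -1/3 - 1*(-73) = -1/3 + 73 = 218/3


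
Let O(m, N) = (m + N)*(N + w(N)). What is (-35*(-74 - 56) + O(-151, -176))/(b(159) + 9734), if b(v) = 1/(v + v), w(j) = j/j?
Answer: 19644450/3095413 ≈ 6.3463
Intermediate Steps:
w(j) = 1
b(v) = 1/(2*v)
O(m, N) = (1 + N)*(N + m) (O(m, N) = (m + N)*(N + 1) = (N + m)*(1 + N) = (1 + N)*(N + m))
(-35*(-74 - 56) + O(-151, -176))/(b(159) + 9734) = (-35*(-74 - 56) + (-176 - 151 + (-176)² - 176*(-151)))/((½)/159 + 9734) = (-35*(-130) + (-176 - 151 + 30976 + 26576))/((½)*(1/159) + 9734) = (4550 + 57225)/(1/318 + 9734) = 61775/(3095413/318) = 61775*(318/3095413) = 19644450/3095413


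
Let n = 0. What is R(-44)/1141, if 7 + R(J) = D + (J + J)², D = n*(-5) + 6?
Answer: 7743/1141 ≈ 6.7862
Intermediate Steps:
D = 6 (D = 0*(-5) + 6 = 0 + 6 = 6)
R(J) = -1 + 4*J² (R(J) = -7 + (6 + (J + J)²) = -7 + (6 + (2*J)²) = -7 + (6 + 4*J²) = -1 + 4*J²)
R(-44)/1141 = (-1 + 4*(-44)²)/1141 = (-1 + 4*1936)*(1/1141) = (-1 + 7744)*(1/1141) = 7743*(1/1141) = 7743/1141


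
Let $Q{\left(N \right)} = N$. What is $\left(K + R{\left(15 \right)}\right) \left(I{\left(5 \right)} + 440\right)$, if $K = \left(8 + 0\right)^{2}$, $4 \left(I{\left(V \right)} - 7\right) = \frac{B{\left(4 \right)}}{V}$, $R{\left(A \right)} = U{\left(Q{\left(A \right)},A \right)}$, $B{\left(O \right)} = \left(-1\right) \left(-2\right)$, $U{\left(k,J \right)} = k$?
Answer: $\frac{353209}{10} \approx 35321.0$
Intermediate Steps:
$B{\left(O \right)} = 2$
$R{\left(A \right)} = A$
$I{\left(V \right)} = 7 + \frac{1}{2 V}$ ($I{\left(V \right)} = 7 + \frac{2 \frac{1}{V}}{4} = 7 + \frac{1}{2 V}$)
$K = 64$ ($K = 8^{2} = 64$)
$\left(K + R{\left(15 \right)}\right) \left(I{\left(5 \right)} + 440\right) = \left(64 + 15\right) \left(\left(7 + \frac{1}{2 \cdot 5}\right) + 440\right) = 79 \left(\left(7 + \frac{1}{2} \cdot \frac{1}{5}\right) + 440\right) = 79 \left(\left(7 + \frac{1}{10}\right) + 440\right) = 79 \left(\frac{71}{10} + 440\right) = 79 \cdot \frac{4471}{10} = \frac{353209}{10}$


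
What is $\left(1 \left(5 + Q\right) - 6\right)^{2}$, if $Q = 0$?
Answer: $1$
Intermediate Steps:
$\left(1 \left(5 + Q\right) - 6\right)^{2} = \left(1 \left(5 + 0\right) - 6\right)^{2} = \left(1 \cdot 5 - 6\right)^{2} = \left(5 - 6\right)^{2} = \left(-1\right)^{2} = 1$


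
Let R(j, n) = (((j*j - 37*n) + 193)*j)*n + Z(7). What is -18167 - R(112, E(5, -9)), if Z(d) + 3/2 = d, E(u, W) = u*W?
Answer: 145135815/2 ≈ 7.2568e+7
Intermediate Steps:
E(u, W) = W*u
Z(d) = -3/2 + d
R(j, n) = 11/2 + j*n*(193 + j² - 37*n) (R(j, n) = (((j*j - 37*n) + 193)*j)*n + (-3/2 + 7) = (((j² - 37*n) + 193)*j)*n + 11/2 = ((193 + j² - 37*n)*j)*n + 11/2 = (j*(193 + j² - 37*n))*n + 11/2 = j*n*(193 + j² - 37*n) + 11/2 = 11/2 + j*n*(193 + j² - 37*n))
-18167 - R(112, E(5, -9)) = -18167 - (11/2 - 9*5*112³ - 37*112*(-9*5)² + 193*112*(-9*5)) = -18167 - (11/2 - 45*1404928 - 37*112*(-45)² + 193*112*(-45)) = -18167 - (11/2 - 63221760 - 37*112*2025 - 972720) = -18167 - (11/2 - 63221760 - 8391600 - 972720) = -18167 - 1*(-145172149/2) = -18167 + 145172149/2 = 145135815/2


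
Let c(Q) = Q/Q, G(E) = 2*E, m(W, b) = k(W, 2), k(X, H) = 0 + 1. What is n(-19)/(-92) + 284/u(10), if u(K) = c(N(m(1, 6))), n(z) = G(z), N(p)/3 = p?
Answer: 13083/46 ≈ 284.41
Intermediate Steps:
k(X, H) = 1
m(W, b) = 1
N(p) = 3*p
c(Q) = 1
n(z) = 2*z
u(K) = 1
n(-19)/(-92) + 284/u(10) = (2*(-19))/(-92) + 284/1 = -38*(-1/92) + 284*1 = 19/46 + 284 = 13083/46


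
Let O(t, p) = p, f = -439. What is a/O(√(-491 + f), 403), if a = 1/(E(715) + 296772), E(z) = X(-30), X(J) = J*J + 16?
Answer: 1/119968264 ≈ 8.3355e-9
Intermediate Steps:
X(J) = 16 + J² (X(J) = J² + 16 = 16 + J²)
E(z) = 916 (E(z) = 16 + (-30)² = 16 + 900 = 916)
a = 1/297688 (a = 1/(916 + 296772) = 1/297688 ≈ 3.3592e-6)
a/O(√(-491 + f), 403) = (1/297688)/403 = (1/297688)*(1/403) = 1/119968264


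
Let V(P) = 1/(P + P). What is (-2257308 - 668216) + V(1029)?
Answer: -6020728391/2058 ≈ -2.9255e+6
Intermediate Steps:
V(P) = 1/(2*P)
(-2257308 - 668216) + V(1029) = (-2257308 - 668216) + (1/2)/1029 = -2925524 + (1/2)*(1/1029) = -2925524 + 1/2058 = -6020728391/2058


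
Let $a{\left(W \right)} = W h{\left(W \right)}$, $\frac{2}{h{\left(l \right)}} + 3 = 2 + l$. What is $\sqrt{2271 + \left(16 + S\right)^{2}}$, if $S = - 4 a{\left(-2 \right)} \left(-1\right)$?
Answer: $\frac{\sqrt{24535}}{3} \approx 52.212$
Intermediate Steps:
$h{\left(l \right)} = \frac{2}{-1 + l}$ ($h{\left(l \right)} = \frac{2}{-3 + \left(2 + l\right)} = \frac{2}{-1 + l}$)
$a{\left(W \right)} = \frac{2 W}{-1 + W}$ ($a{\left(W \right)} = W \frac{2}{-1 + W} = \frac{2 W}{-1 + W}$)
$S = \frac{16}{3}$ ($S = - 4 \cdot 2 \left(-2\right) \frac{1}{-1 - 2} \left(-1\right) = - 4 \cdot 2 \left(-2\right) \frac{1}{-3} \left(-1\right) = - 4 \cdot 2 \left(-2\right) \left(- \frac{1}{3}\right) \left(-1\right) = - 4 \cdot \frac{4}{3} \left(-1\right) = \left(-4\right) \left(- \frac{4}{3}\right) = \frac{16}{3} \approx 5.3333$)
$\sqrt{2271 + \left(16 + S\right)^{2}} = \sqrt{2271 + \left(16 + \frac{16}{3}\right)^{2}} = \sqrt{2271 + \left(\frac{64}{3}\right)^{2}} = \sqrt{2271 + \frac{4096}{9}} = \sqrt{\frac{24535}{9}} = \frac{\sqrt{24535}}{3}$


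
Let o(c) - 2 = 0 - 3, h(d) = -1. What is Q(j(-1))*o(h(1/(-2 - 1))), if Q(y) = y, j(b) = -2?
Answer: 2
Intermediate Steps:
o(c) = -1 (o(c) = 2 + (0 - 3) = 2 - 3 = -1)
Q(j(-1))*o(h(1/(-2 - 1))) = -2*(-1) = 2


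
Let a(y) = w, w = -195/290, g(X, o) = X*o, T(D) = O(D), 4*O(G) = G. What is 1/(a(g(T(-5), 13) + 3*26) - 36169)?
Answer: -58/2097841 ≈ -2.7647e-5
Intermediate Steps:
O(G) = G/4
T(D) = D/4
w = -39/58 (w = -195*1/290 = -39/58 ≈ -0.67241)
a(y) = -39/58
1/(a(g(T(-5), 13) + 3*26) - 36169) = 1/(-39/58 - 36169) = 1/(-2097841/58) = -58/2097841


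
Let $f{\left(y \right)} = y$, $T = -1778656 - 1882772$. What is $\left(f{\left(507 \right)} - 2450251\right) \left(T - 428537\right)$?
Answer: $10019367218960$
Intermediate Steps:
$T = -3661428$ ($T = -1778656 - 1882772 = -3661428$)
$\left(f{\left(507 \right)} - 2450251\right) \left(T - 428537\right) = \left(507 - 2450251\right) \left(-3661428 - 428537\right) = \left(-2449744\right) \left(-4089965\right) = 10019367218960$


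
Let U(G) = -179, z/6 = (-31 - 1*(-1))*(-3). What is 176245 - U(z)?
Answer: 176424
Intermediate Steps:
z = 540 (z = 6*((-31 - 1*(-1))*(-3)) = 6*((-31 + 1)*(-3)) = 6*(-30*(-3)) = 6*90 = 540)
176245 - U(z) = 176245 - 1*(-179) = 176245 + 179 = 176424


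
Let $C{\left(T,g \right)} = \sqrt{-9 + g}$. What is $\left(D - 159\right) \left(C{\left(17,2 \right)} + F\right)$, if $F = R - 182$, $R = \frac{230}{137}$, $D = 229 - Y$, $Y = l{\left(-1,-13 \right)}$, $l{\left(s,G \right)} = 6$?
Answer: $- \frac{1581056}{137} + 64 i \sqrt{7} \approx -11541.0 + 169.33 i$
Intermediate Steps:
$Y = 6$
$D = 223$ ($D = 229 - 6 = 223$)
$R = \frac{230}{137}$ ($R = 230 \cdot \frac{1}{137} = \frac{230}{137} \approx 1.6788$)
$F = - \frac{24704}{137}$ ($F = \frac{230}{137} - 182 = - \frac{24704}{137} \approx -180.32$)
$\left(D - 159\right) \left(C{\left(17,2 \right)} + F\right) = \left(223 - 159\right) \left(\sqrt{-9 + 2} - \frac{24704}{137}\right) = 64 \left(\sqrt{-7} - \frac{24704}{137}\right) = 64 \left(i \sqrt{7} - \frac{24704}{137}\right) = 64 \left(- \frac{24704}{137} + i \sqrt{7}\right) = - \frac{1581056}{137} + 64 i \sqrt{7}$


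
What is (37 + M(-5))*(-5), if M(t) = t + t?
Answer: -135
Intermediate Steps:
M(t) = 2*t
(37 + M(-5))*(-5) = (37 + 2*(-5))*(-5) = (37 - 10)*(-5) = 27*(-5) = -135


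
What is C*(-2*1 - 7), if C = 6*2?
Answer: -108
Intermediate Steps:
C = 12
C*(-2*1 - 7) = 12*(-2*1 - 7) = 12*(-2 - 7) = 12*(-9) = -108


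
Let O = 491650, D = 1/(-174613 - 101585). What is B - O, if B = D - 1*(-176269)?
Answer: -87107601439/276198 ≈ -3.1538e+5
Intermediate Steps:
D = -1/276198 (D = 1/(-276198) = -1/276198 ≈ -3.6206e-6)
B = 48685145261/276198 (B = -1/276198 - 1*(-176269) = -1/276198 + 176269 = 48685145261/276198 ≈ 1.7627e+5)
B - O = 48685145261/276198 - 1*491650 = 48685145261/276198 - 491650 = -87107601439/276198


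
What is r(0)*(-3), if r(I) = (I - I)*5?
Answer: 0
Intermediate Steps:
r(I) = 0 (r(I) = 0*5 = 0)
r(0)*(-3) = 0*(-3) = 0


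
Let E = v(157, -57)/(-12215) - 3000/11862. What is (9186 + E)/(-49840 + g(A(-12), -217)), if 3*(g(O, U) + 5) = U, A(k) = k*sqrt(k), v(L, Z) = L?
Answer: -221826801341/1205456428120 ≈ -0.18402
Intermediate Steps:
A(k) = k**(3/2)
g(O, U) = -5 + U/3
E = -6417889/24149055 (E = 157/(-12215) - 3000/11862 = 157*(-1/12215) - 3000*1/11862 = -157/12215 - 500/1977 = -6417889/24149055 ≈ -0.26576)
(9186 + E)/(-49840 + g(A(-12), -217)) = (9186 - 6417889/24149055)/(-49840 + (-5 + (1/3)*(-217))) = 221826801341/(24149055*(-49840 + (-5 - 217/3))) = 221826801341/(24149055*(-49840 - 232/3)) = 221826801341/(24149055*(-149752/3)) = (221826801341/24149055)*(-3/149752) = -221826801341/1205456428120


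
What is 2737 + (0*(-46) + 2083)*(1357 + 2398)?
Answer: 7824402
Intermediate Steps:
2737 + (0*(-46) + 2083)*(1357 + 2398) = 2737 + (0 + 2083)*3755 = 2737 + 2083*3755 = 2737 + 7821665 = 7824402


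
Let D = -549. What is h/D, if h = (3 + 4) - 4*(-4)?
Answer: -23/549 ≈ -0.041894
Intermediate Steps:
h = 23 (h = 7 + 16 = 23)
h/D = 23/(-549) = -1/549*23 = -23/549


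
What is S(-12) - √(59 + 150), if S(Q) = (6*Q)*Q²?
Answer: -10368 - √209 ≈ -10382.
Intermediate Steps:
S(Q) = 6*Q³
S(-12) - √(59 + 150) = 6*(-12)³ - √(59 + 150) = 6*(-1728) - √209 = -10368 - √209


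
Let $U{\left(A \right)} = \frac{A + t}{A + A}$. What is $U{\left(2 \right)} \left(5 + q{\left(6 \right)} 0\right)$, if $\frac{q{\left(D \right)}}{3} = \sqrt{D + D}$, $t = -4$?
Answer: $- \frac{5}{2} \approx -2.5$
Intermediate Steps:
$q{\left(D \right)} = 3 \sqrt{2} \sqrt{D}$ ($q{\left(D \right)} = 3 \sqrt{D + D} = 3 \sqrt{2 D} = 3 \sqrt{2} \sqrt{D}$)
$U{\left(A \right)} = \frac{-4 + A}{2 A}$ ($U{\left(A \right)} = \frac{A - 4}{A + A} = \frac{-4 + A}{2 A}$)
$U{\left(2 \right)} \left(5 + q{\left(6 \right)} 0\right) = \frac{-4 + 2}{2 \cdot 2} \left(5 + 3 \sqrt{2} \sqrt{6} \cdot 0\right) = \frac{1}{2} \cdot \frac{1}{2} \left(-2\right) \left(5 + 6 \sqrt{3} \cdot 0\right) = - \frac{5 + 0}{2} = \left(- \frac{1}{2}\right) 5 = - \frac{5}{2}$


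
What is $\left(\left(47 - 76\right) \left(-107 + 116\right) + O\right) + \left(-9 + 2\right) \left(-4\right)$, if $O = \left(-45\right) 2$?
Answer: $-323$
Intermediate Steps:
$O = -90$
$\left(\left(47 - 76\right) \left(-107 + 116\right) + O\right) + \left(-9 + 2\right) \left(-4\right) = \left(\left(47 - 76\right) \left(-107 + 116\right) - 90\right) + \left(-9 + 2\right) \left(-4\right) = \left(\left(-29\right) 9 - 90\right) - -28 = \left(-261 - 90\right) + 28 = -351 + 28 = -323$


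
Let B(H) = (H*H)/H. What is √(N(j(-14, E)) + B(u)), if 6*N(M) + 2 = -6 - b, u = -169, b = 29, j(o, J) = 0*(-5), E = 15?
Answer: I*√6306/6 ≈ 13.235*I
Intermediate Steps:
j(o, J) = 0
B(H) = H (B(H) = H²/H = H)
N(M) = -37/6 (N(M) = -⅓ + (-6 - 1*29)/6 = -⅓ + (-6 - 29)/6 = -⅓ + (⅙)*(-35) = -⅓ - 35/6 = -37/6)
√(N(j(-14, E)) + B(u)) = √(-37/6 - 169) = √(-1051/6) = I*√6306/6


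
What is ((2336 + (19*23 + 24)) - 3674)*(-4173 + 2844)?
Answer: 1165533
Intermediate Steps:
((2336 + (19*23 + 24)) - 3674)*(-4173 + 2844) = ((2336 + (437 + 24)) - 3674)*(-1329) = ((2336 + 461) - 3674)*(-1329) = (2797 - 3674)*(-1329) = -877*(-1329) = 1165533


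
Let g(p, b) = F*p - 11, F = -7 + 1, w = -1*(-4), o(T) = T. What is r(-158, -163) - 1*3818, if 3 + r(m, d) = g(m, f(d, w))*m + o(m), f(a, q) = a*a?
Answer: -152025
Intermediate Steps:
w = 4
f(a, q) = a²
F = -6
g(p, b) = -11 - 6*p (g(p, b) = -6*p - 11 = -11 - 6*p)
r(m, d) = -3 + m + m*(-11 - 6*m) (r(m, d) = -3 + ((-11 - 6*m)*m + m) = -3 + (m*(-11 - 6*m) + m) = -3 + (m + m*(-11 - 6*m)) = -3 + m + m*(-11 - 6*m))
r(-158, -163) - 1*3818 = (-3 - 158 - 1*(-158)*(11 + 6*(-158))) - 1*3818 = (-3 - 158 - 1*(-158)*(11 - 948)) - 3818 = (-3 - 158 - 1*(-158)*(-937)) - 3818 = (-3 - 158 - 148046) - 3818 = -148207 - 3818 = -152025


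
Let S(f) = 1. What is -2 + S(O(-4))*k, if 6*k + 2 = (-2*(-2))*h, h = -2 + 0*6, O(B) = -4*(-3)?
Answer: -11/3 ≈ -3.6667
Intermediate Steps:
O(B) = 12
h = -2 (h = -2 + 0 = -2)
k = -5/3 (k = -⅓ + (-2*(-2)*(-2))/6 = -⅓ + (4*(-2))/6 = -⅓ + (⅙)*(-8) = -⅓ - 4/3 = -5/3 ≈ -1.6667)
-2 + S(O(-4))*k = -2 + 1*(-5/3) = -2 - 5/3 = -11/3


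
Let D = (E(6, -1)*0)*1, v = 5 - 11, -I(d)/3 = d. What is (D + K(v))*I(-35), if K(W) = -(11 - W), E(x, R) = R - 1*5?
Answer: -1785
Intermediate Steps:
I(d) = -3*d
E(x, R) = -5 + R (E(x, R) = R - 5 = -5 + R)
v = -6
K(W) = -11 + W
D = 0 (D = ((-5 - 1)*0)*1 = -6*0*1 = 0*1 = 0)
(D + K(v))*I(-35) = (0 + (-11 - 6))*(-3*(-35)) = (0 - 17)*105 = -17*105 = -1785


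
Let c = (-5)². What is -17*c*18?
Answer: -7650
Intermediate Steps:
c = 25
-17*c*18 = -17*25*18 = -425*18 = -7650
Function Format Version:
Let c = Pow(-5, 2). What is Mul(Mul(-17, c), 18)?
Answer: -7650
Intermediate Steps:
c = 25
Mul(Mul(-17, c), 18) = Mul(Mul(-17, 25), 18) = Mul(-425, 18) = -7650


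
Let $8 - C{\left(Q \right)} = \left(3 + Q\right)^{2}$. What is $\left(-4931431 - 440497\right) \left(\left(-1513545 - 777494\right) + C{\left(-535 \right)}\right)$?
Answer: $13827638128040$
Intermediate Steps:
$C{\left(Q \right)} = 8 - \left(3 + Q\right)^{2}$
$\left(-4931431 - 440497\right) \left(\left(-1513545 - 777494\right) + C{\left(-535 \right)}\right) = \left(-4931431 - 440497\right) \left(\left(-1513545 - 777494\right) + \left(8 - \left(3 - 535\right)^{2}\right)\right) = - 5371928 \left(-2291039 + \left(8 - \left(-532\right)^{2}\right)\right) = - 5371928 \left(-2291039 + \left(8 - 283024\right)\right) = - 5371928 \left(-2291039 - 283016\right) = \left(-5371928\right) \left(-2574055\right) = 13827638128040$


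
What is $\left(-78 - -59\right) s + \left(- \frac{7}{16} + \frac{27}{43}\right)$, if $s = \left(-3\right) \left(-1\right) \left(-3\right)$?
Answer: $\frac{117779}{688} \approx 171.19$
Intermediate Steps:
$s = -9$ ($s = 3 \left(-3\right) = -9$)
$\left(-78 - -59\right) s + \left(- \frac{7}{16} + \frac{27}{43}\right) = \left(-78 - -59\right) \left(-9\right) + \left(- \frac{7}{16} + \frac{27}{43}\right) = \left(-78 + 59\right) \left(-9\right) + \left(\left(-7\right) \frac{1}{16} + 27 \cdot \frac{1}{43}\right) = \left(-19\right) \left(-9\right) + \left(- \frac{7}{16} + \frac{27}{43}\right) = 171 + \frac{131}{688} = \frac{117779}{688}$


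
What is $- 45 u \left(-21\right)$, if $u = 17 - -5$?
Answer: $20790$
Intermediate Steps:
$u = 22$ ($u = 17 + 5 = 22$)
$- 45 u \left(-21\right) = \left(-45\right) 22 \left(-21\right) = \left(-990\right) \left(-21\right) = 20790$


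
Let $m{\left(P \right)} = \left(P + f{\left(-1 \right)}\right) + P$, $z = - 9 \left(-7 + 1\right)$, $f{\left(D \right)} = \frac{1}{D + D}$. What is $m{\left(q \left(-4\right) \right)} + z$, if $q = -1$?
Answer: $\frac{123}{2} \approx 61.5$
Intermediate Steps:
$f{\left(D \right)} = \frac{1}{2 D}$
$z = 54$ ($z = - 9 \left(-6\right) = \left(-1\right) \left(-54\right) = 54$)
$m{\left(P \right)} = - \frac{1}{2} + 2 P$ ($m{\left(P \right)} = \left(P + \frac{1}{2 \left(-1\right)}\right) + P = \left(P + \frac{1}{2} \left(-1\right)\right) + P = \left(P - \frac{1}{2}\right) + P = \left(- \frac{1}{2} + P\right) + P = - \frac{1}{2} + 2 P$)
$m{\left(q \left(-4\right) \right)} + z = \left(- \frac{1}{2} + 2 \left(\left(-1\right) \left(-4\right)\right)\right) + 54 = \left(- \frac{1}{2} + 2 \cdot 4\right) + 54 = \left(- \frac{1}{2} + 8\right) + 54 = \frac{15}{2} + 54 = \frac{123}{2}$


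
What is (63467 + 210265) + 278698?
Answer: 552430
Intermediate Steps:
(63467 + 210265) + 278698 = 273732 + 278698 = 552430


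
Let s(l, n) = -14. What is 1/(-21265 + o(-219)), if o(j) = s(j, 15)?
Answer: -1/21279 ≈ -4.6995e-5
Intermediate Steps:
o(j) = -14
1/(-21265 + o(-219)) = 1/(-21265 - 14) = 1/(-21279) = -1/21279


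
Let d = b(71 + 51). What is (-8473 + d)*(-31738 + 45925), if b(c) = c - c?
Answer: -120206451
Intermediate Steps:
b(c) = 0
d = 0
(-8473 + d)*(-31738 + 45925) = (-8473 + 0)*(-31738 + 45925) = -8473*14187 = -120206451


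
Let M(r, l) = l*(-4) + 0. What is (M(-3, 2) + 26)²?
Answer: 324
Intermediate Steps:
M(r, l) = -4*l (M(r, l) = -4*l + 0 = -4*l)
(M(-3, 2) + 26)² = (-4*2 + 26)² = (-8 + 26)² = 18² = 324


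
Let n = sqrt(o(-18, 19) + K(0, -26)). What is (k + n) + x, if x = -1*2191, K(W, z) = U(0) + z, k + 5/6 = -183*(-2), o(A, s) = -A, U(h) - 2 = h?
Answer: -10955/6 + I*sqrt(6) ≈ -1825.8 + 2.4495*I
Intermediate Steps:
U(h) = 2 + h
k = 2191/6 (k = -5/6 - 183*(-2) = -5/6 + 366 = 2191/6 ≈ 365.17)
K(W, z) = 2 + z (K(W, z) = (2 + 0) + z = 2 + z)
n = I*sqrt(6) (n = sqrt(-1*(-18) + (2 - 26)) = sqrt(18 - 24) = sqrt(-6) = I*sqrt(6) ≈ 2.4495*I)
x = -2191
(k + n) + x = (2191/6 + I*sqrt(6)) - 2191 = -10955/6 + I*sqrt(6)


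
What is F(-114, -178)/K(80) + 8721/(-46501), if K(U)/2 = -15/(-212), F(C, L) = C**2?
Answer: 21352843587/232505 ≈ 91838.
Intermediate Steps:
K(U) = 15/106 (K(U) = 2*(-15/(-212)) = 2*(-15*(-1/212)) = 2*(15/212) = 15/106)
F(-114, -178)/K(80) + 8721/(-46501) = (-114)**2/(15/106) + 8721/(-46501) = 12996*(106/15) + 8721*(-1/46501) = 459192/5 - 8721/46501 = 21352843587/232505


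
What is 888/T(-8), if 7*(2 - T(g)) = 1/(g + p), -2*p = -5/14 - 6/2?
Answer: 78588/179 ≈ 439.04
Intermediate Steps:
p = 47/28 (p = -(-5/14 - 6/2)/2 = -(-5*1/14 - 6*½)/2 = -(-5/14 - 3)/2 = -½*(-47/14) = 47/28 ≈ 1.6786)
T(g) = 2 - 1/(7*(47/28 + g)) (T(g) = 2 - 1/(7*(g + 47/28)) = 2 - 1/(7*(47/28 + g)))
888/T(-8) = 888/((2*(45 + 28*(-8))/(47 + 28*(-8)))) = 888/((2*(45 - 224)/(47 - 224))) = 888/((2*(-179)/(-177))) = 888/((2*(-1/177)*(-179))) = 888/(358/177) = 888*(177/358) = 78588/179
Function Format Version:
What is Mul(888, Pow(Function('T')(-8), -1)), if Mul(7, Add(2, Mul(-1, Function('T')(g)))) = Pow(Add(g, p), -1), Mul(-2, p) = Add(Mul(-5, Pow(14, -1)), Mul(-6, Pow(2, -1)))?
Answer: Rational(78588, 179) ≈ 439.04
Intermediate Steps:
p = Rational(47, 28) (p = Mul(Rational(-1, 2), Add(Mul(-5, Pow(14, -1)), Mul(-6, Pow(2, -1)))) = Mul(Rational(-1, 2), Add(Mul(-5, Rational(1, 14)), Mul(-6, Rational(1, 2)))) = Mul(Rational(-1, 2), Add(Rational(-5, 14), -3)) = Mul(Rational(-1, 2), Rational(-47, 14)) = Rational(47, 28) ≈ 1.6786)
Function('T')(g) = Add(2, Mul(Rational(-1, 7), Pow(Add(Rational(47, 28), g), -1))) (Function('T')(g) = Add(2, Mul(Rational(-1, 7), Pow(Add(g, Rational(47, 28)), -1))) = Add(2, Mul(Rational(-1, 7), Pow(Add(Rational(47, 28), g), -1))))
Mul(888, Pow(Function('T')(-8), -1)) = Mul(888, Pow(Mul(2, Pow(Add(47, Mul(28, -8)), -1), Add(45, Mul(28, -8))), -1)) = Mul(888, Pow(Mul(2, Pow(Add(47, -224), -1), Add(45, -224)), -1)) = Mul(888, Pow(Mul(2, Pow(-177, -1), -179), -1)) = Mul(888, Pow(Mul(2, Rational(-1, 177), -179), -1)) = Mul(888, Pow(Rational(358, 177), -1)) = Mul(888, Rational(177, 358)) = Rational(78588, 179)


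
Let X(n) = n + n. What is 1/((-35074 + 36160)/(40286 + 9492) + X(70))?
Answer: 24889/3485003 ≈ 0.0071417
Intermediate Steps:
X(n) = 2*n
1/((-35074 + 36160)/(40286 + 9492) + X(70)) = 1/((-35074 + 36160)/(40286 + 9492) + 2*70) = 1/(1086/49778 + 140) = 1/(1086*(1/49778) + 140) = 1/(543/24889 + 140) = 1/(3485003/24889) = 24889/3485003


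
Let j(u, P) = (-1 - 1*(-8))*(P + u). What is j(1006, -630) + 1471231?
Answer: 1473863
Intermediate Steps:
j(u, P) = 7*P + 7*u (j(u, P) = (-1 + 8)*(P + u) = 7*(P + u) = 7*P + 7*u)
j(1006, -630) + 1471231 = (7*(-630) + 7*1006) + 1471231 = (-4410 + 7042) + 1471231 = 2632 + 1471231 = 1473863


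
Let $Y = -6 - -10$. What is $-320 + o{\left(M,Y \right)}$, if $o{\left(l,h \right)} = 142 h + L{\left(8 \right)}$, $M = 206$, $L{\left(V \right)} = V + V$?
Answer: $264$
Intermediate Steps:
$L{\left(V \right)} = 2 V$
$Y = 4$ ($Y = -6 + 10 = 4$)
$o{\left(l,h \right)} = 16 + 142 h$ ($o{\left(l,h \right)} = 142 h + 2 \cdot 8 = 142 h + 16 = 16 + 142 h$)
$-320 + o{\left(M,Y \right)} = -320 + \left(16 + 142 \cdot 4\right) = -320 + \left(16 + 568\right) = -320 + 584 = 264$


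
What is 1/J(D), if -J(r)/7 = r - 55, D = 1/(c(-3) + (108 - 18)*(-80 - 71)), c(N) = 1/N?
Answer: 40771/15696856 ≈ 0.0025974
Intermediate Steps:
D = -3/40771 (D = 1/(1/(-3) + (108 - 18)*(-80 - 71)) = 1/(-⅓ + 90*(-151)) = 1/(-⅓ - 13590) = 1/(-40771/3) = -3/40771 ≈ -7.3582e-5)
J(r) = 385 - 7*r (J(r) = -7*(r - 55) = -7*(-55 + r) = 385 - 7*r)
1/J(D) = 1/(385 - 7*(-3/40771)) = 1/(385 + 21/40771) = 1/(15696856/40771) = 40771/15696856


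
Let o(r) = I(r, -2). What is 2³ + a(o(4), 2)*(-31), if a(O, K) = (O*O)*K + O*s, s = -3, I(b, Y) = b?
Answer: -612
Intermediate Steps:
o(r) = r
a(O, K) = -3*O + K*O² (a(O, K) = (O*O)*K + O*(-3) = O²*K - 3*O = K*O² - 3*O = -3*O + K*O²)
2³ + a(o(4), 2)*(-31) = 2³ + (4*(-3 + 2*4))*(-31) = 8 + (4*(-3 + 8))*(-31) = 8 + (4*5)*(-31) = 8 + 20*(-31) = 8 - 620 = -612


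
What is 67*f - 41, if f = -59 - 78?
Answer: -9220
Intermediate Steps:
f = -137
67*f - 41 = 67*(-137) - 41 = -9179 - 41 = -9220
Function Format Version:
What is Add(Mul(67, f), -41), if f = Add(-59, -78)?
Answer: -9220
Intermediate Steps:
f = -137
Add(Mul(67, f), -41) = Add(Mul(67, -137), -41) = Add(-9179, -41) = -9220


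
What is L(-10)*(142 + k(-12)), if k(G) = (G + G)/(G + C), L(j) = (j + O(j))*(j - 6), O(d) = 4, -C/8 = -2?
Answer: 13056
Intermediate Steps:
C = 16 (C = -8*(-2) = 16)
L(j) = (-6 + j)*(4 + j) (L(j) = (j + 4)*(j - 6) = (4 + j)*(-6 + j) = (-6 + j)*(4 + j))
k(G) = 2*G/(16 + G) (k(G) = (G + G)/(G + 16) = (2*G)/(16 + G) = 2*G/(16 + G))
L(-10)*(142 + k(-12)) = (-24 + (-10)² - 2*(-10))*(142 + 2*(-12)/(16 - 12)) = (-24 + 100 + 20)*(142 + 2*(-12)/4) = 96*(142 + 2*(-12)*(¼)) = 96*(142 - 6) = 96*136 = 13056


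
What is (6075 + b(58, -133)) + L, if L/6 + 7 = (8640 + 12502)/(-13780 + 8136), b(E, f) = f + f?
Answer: 8105524/1411 ≈ 5744.5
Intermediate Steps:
b(E, f) = 2*f
L = -90975/1411 (L = -42 + 6*((8640 + 12502)/(-13780 + 8136)) = -42 + 6*(21142/(-5644)) = -42 + 6*(21142*(-1/5644)) = -42 + 6*(-10571/2822) = -42 - 31713/1411 = -90975/1411 ≈ -64.476)
(6075 + b(58, -133)) + L = (6075 + 2*(-133)) - 90975/1411 = (6075 - 266) - 90975/1411 = 5809 - 90975/1411 = 8105524/1411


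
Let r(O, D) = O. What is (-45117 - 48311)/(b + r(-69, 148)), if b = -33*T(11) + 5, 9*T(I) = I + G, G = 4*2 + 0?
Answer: 280284/401 ≈ 698.96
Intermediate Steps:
G = 8 (G = 8 + 0 = 8)
T(I) = 8/9 + I/9 (T(I) = (I + 8)/9 = (8 + I)/9 = 8/9 + I/9)
b = -194/3 (b = -33*(8/9 + (1/9)*11) + 5 = -33*(8/9 + 11/9) + 5 = -33*19/9 + 5 = -209/3 + 5 = -194/3 ≈ -64.667)
(-45117 - 48311)/(b + r(-69, 148)) = (-45117 - 48311)/(-194/3 - 69) = -93428/(-401/3) = -93428*(-3/401) = 280284/401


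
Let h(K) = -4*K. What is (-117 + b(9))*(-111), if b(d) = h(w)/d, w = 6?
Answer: 13283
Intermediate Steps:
b(d) = -24/d (b(d) = (-4*6)/d = -24/d)
(-117 + b(9))*(-111) = (-117 - 24/9)*(-111) = (-117 - 24*1/9)*(-111) = (-117 - 8/3)*(-111) = -359/3*(-111) = 13283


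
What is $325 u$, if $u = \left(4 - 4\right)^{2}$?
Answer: $0$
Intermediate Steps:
$u = 0$ ($u = 0^{2} = 0$)
$325 u = 325 \cdot 0 = 0$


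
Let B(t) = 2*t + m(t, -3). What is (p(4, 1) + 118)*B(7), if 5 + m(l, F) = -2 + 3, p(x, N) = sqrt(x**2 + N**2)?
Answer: 1180 + 10*sqrt(17) ≈ 1221.2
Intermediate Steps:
p(x, N) = sqrt(N**2 + x**2)
m(l, F) = -4 (m(l, F) = -5 + (-2 + 3) = -5 + 1 = -4)
B(t) = -4 + 2*t (B(t) = 2*t - 4 = -4 + 2*t)
(p(4, 1) + 118)*B(7) = (sqrt(1**2 + 4**2) + 118)*(-4 + 2*7) = (sqrt(1 + 16) + 118)*(-4 + 14) = (sqrt(17) + 118)*10 = (118 + sqrt(17))*10 = 1180 + 10*sqrt(17)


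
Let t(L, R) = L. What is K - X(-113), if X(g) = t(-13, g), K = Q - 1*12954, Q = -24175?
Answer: -37116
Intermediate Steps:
K = -37129 (K = -24175 - 1*12954 = -24175 - 12954 = -37129)
X(g) = -13
K - X(-113) = -37129 - 1*(-13) = -37129 + 13 = -37116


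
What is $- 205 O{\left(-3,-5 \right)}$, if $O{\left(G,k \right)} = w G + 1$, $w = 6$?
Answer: $3485$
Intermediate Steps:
$O{\left(G,k \right)} = 1 + 6 G$ ($O{\left(G,k \right)} = 6 G + 1 = 1 + 6 G$)
$- 205 O{\left(-3,-5 \right)} = - 205 \left(1 + 6 \left(-3\right)\right) = - 205 \left(1 - 18\right) = \left(-205\right) \left(-17\right) = 3485$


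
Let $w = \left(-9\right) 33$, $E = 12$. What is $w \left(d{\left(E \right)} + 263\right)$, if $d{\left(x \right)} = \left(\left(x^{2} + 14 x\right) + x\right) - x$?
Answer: $-170775$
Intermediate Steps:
$w = -297$
$d{\left(x \right)} = x^{2} + 14 x$ ($d{\left(x \right)} = \left(x^{2} + 15 x\right) - x = x^{2} + 14 x$)
$w \left(d{\left(E \right)} + 263\right) = - 297 \left(12 \left(14 + 12\right) + 263\right) = - 297 \left(12 \cdot 26 + 263\right) = - 297 \left(312 + 263\right) = \left(-297\right) 575 = -170775$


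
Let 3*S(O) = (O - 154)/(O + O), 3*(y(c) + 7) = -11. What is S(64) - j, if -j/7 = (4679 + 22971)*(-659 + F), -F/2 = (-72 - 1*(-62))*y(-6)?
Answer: -32417302445/192 ≈ -1.6884e+8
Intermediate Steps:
y(c) = -32/3 (y(c) = -7 + (⅓)*(-11) = -7 - 11/3 = -32/3)
S(O) = (-154 + O)/(6*O) (S(O) = ((O - 154)/(O + O))/3 = ((-154 + O)/((2*O)))/3 = ((-154 + O)*(1/(2*O)))/3 = ((-154 + O)/(2*O))/3 = (-154 + O)/(6*O))
F = -640/3 (F = -2*(-72 - 1*(-62))*(-32)/3 = -2*(-72 + 62)*(-32)/3 = -(-20)*(-32)/3 = -2*320/3 = -640/3 ≈ -213.33)
j = 506520350/3 (j = -7*(4679 + 22971)*(-659 - 640/3) = -193550*(-2617)/3 = -7*(-72360050/3) = 506520350/3 ≈ 1.6884e+8)
S(64) - j = (⅙)*(-154 + 64)/64 - 1*506520350/3 = (⅙)*(1/64)*(-90) - 506520350/3 = -15/64 - 506520350/3 = -32417302445/192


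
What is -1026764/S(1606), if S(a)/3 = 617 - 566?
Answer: -1026764/153 ≈ -6710.9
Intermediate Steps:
S(a) = 153 (S(a) = 3*(617 - 566) = 3*51 = 153)
-1026764/S(1606) = -1026764/153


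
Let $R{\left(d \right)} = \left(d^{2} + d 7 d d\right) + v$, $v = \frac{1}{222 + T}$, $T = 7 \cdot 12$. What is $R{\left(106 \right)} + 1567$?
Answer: $\frac{2555073991}{306} \approx 8.3499 \cdot 10^{6}$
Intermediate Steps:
$T = 84$
$v = \frac{1}{306}$ ($v = \frac{1}{222 + 84} = \frac{1}{306} \approx 0.003268$)
$R{\left(d \right)} = \frac{1}{306} + d^{2} + 7 d^{3}$ ($R{\left(d \right)} = \left(d^{2} + d 7 d d\right) + \frac{1}{306} = \left(d^{2} + 7 d d d\right) + \frac{1}{306} = \left(d^{2} + 7 d^{2} d\right) + \frac{1}{306} = \left(d^{2} + 7 d^{3}\right) + \frac{1}{306} = \frac{1}{306} + d^{2} + 7 d^{3}$)
$R{\left(106 \right)} + 1567 = \left(\frac{1}{306} + 106^{2} + 7 \cdot 106^{3}\right) + 1567 = \left(\frac{1}{306} + 11236 + 7 \cdot 1191016\right) + 1567 = \left(\frac{1}{306} + 11236 + 8337112\right) + 1567 = \frac{2554594489}{306} + 1567 = \frac{2555073991}{306}$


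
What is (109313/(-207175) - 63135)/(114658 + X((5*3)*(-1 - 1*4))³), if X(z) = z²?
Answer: -13080102938/36872722728880525 ≈ -3.5474e-7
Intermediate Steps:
(109313/(-207175) - 63135)/(114658 + X((5*3)*(-1 - 1*4))³) = (109313/(-207175) - 63135)/(114658 + (((5*3)*(-1 - 1*4))²)³) = (109313*(-1/207175) - 63135)/(114658 + ((15*(-1 - 4))²)³) = (-109313/207175 - 63135)/(114658 + ((15*(-5))²)³) = -13080102938/(207175*(114658 + ((-75)²)³)) = -13080102938/(207175*(114658 + 5625³)) = -13080102938/(207175*(114658 + 177978515625)) = -13080102938/207175/177978630283 = -13080102938/207175*1/177978630283 = -13080102938/36872722728880525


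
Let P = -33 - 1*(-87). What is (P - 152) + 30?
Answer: -68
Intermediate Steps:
P = 54 (P = -33 + 87 = 54)
(P - 152) + 30 = (54 - 152) + 30 = -98 + 30 = -68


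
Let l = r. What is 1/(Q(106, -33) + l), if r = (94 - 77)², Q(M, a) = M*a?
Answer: -1/3209 ≈ -0.00031162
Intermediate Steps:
r = 289 (r = 17² = 289)
l = 289
1/(Q(106, -33) + l) = 1/(106*(-33) + 289) = 1/(-3498 + 289) = 1/(-3209) = -1/3209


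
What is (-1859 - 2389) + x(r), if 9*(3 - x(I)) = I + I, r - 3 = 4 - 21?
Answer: -38177/9 ≈ -4241.9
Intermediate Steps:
r = -14 (r = 3 + (4 - 21) = 3 - 17 = -14)
x(I) = 3 - 2*I/9 (x(I) = 3 - (I + I)/9 = 3 - 2*I/9)
(-1859 - 2389) + x(r) = (-1859 - 2389) + (3 - 2/9*(-14)) = -4248 + (3 + 28/9) = -4248 + 55/9 = -38177/9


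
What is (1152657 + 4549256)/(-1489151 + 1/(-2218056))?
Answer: -1806737477304/471860044351 ≈ -3.8290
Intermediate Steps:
(1152657 + 4549256)/(-1489151 + 1/(-2218056)) = 5701913/(-1489151 - 1/2218056) = 5701913/(-3303020310457/2218056) = 5701913*(-2218056/3303020310457) = -1806737477304/471860044351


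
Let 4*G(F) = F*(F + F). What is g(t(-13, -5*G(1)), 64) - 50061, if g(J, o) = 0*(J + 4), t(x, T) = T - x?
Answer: -50061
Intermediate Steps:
G(F) = F²/2 (G(F) = (F*(F + F))/4 = (F*(2*F))/4 = (2*F²)/4 = F²/2)
g(J, o) = 0 (g(J, o) = 0*(4 + J) = 0)
g(t(-13, -5*G(1)), 64) - 50061 = 0 - 50061 = -50061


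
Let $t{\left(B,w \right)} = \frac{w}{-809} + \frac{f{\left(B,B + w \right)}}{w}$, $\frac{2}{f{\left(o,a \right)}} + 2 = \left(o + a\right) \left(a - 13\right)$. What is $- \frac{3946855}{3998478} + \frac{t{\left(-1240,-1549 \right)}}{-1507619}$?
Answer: $- \frac{40705965364049456650363}{41238327114188775792804} \approx -0.98709$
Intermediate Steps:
$f{\left(o,a \right)} = \frac{2}{-2 + \left(-13 + a\right) \left(a + o\right)}$ ($f{\left(o,a \right)} = \frac{2}{-2 + \left(o + a\right) \left(a - 13\right)} = \frac{2}{-2 + \left(a + o\right) \left(-13 + a\right)} = \frac{2}{-2 + \left(-13 + a\right) \left(a + o\right)}$)
$t{\left(B,w \right)} = - \frac{w}{809} + \frac{2}{w \left(-2 + \left(B + w\right)^{2} - 26 B - 13 w + B \left(B + w\right)\right)}$ ($t{\left(B,w \right)} = \frac{w}{-809} + \frac{2 \frac{1}{-2 + \left(B + w\right)^{2} - 13 \left(B + w\right) - 13 B + \left(B + w\right) B}}{w} = w \left(- \frac{1}{809}\right) + \frac{2 \frac{1}{-2 + \left(B + w\right)^{2} - \left(13 B + 13 w\right) - 13 B + B \left(B + w\right)}}{w} = - \frac{w}{809} + \frac{2 \frac{1}{-2 + \left(B + w\right)^{2} - 26 B - 13 w + B \left(B + w\right)}}{w} = - \frac{w}{809} + \frac{2}{w \left(-2 + \left(B + w\right)^{2} - 26 B - 13 w + B \left(B + w\right)\right)}$)
$- \frac{3946855}{3998478} + \frac{t{\left(-1240,-1549 \right)}}{-1507619} = - \frac{3946855}{3998478} + \frac{\frac{1}{809} \frac{1}{-1549} \frac{1}{2 - \left(-1240 - 1549\right)^{2} + 13 \left(-1549\right) + 26 \left(-1240\right) - - 1240 \left(-1240 - 1549\right)} \left(-1618 + \left(-1549\right)^{2} \left(-2 + \left(-1240 - 1549\right)^{2} - -32240 - -20137 - 1240 \left(-1240 - 1549\right)\right)\right)}{-1507619} = \left(-3946855\right) \frac{1}{3998478} + \frac{1}{809} \left(- \frac{1}{1549}\right) \frac{1}{2 - \left(-2789\right)^{2} - 20137 - 32240 - \left(-1240\right) \left(-2789\right)} \left(-1618 + 2399401 \left(-2 + \left(-2789\right)^{2} + 32240 + 20137 - -3458360\right)\right) \left(- \frac{1}{1507619}\right) = - \frac{358805}{363498} + \frac{1}{809} \left(- \frac{1}{1549}\right) \frac{1}{2 - 7778521 - 20137 - 32240 - 3458360} \left(-1618 + 2399401 \left(-2 + 7778521 + 32240 + 20137 + 3458360\right)\right) \left(- \frac{1}{1507619}\right) = - \frac{358805}{363498} + \frac{1}{809} \left(- \frac{1}{1549}\right) \frac{1}{2 - 7778521 - 20137 - 32240 - 3458360} \left(-1618 + 2399401 \cdot 11289256\right) \left(- \frac{1}{1507619}\right) = - \frac{358805}{363498} + \frac{1}{809} \left(- \frac{1}{1549}\right) \frac{1}{-11289256} \left(-1618 + 27087452135656\right) \left(- \frac{1}{1507619}\right) = - \frac{358805}{363498} + \frac{1}{809} \left(- \frac{1}{1549}\right) \left(- \frac{1}{11289256}\right) 27087452134038 \left(- \frac{1}{1507619}\right) = - \frac{358805}{363498} + \frac{13543726067019}{7073514776548} \left(- \frac{1}{1507619}\right) = - \frac{358805}{363498} - \frac{13543726067019}{10664165273904519212} = - \frac{40705965364049456650363}{41238327114188775792804}$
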